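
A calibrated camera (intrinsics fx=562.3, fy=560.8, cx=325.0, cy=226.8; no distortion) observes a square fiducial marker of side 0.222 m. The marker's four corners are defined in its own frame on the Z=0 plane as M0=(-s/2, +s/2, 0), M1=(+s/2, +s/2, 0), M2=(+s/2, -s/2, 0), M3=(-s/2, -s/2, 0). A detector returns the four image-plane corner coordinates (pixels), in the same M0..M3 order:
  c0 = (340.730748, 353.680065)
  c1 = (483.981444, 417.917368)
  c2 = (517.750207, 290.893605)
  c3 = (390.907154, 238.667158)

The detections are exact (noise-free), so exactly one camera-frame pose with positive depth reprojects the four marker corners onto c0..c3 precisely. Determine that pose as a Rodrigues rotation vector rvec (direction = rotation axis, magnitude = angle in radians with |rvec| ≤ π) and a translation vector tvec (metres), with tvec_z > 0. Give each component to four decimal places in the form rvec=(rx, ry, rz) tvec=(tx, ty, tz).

Intrinsics K: fx=562.3, fy=560.8, cx=325.0, cy=226.8
Marker side s = 0.222 m; corners in marker frame (Z=0):
  M0 = (-0.1110, +0.1110, 0)
  M1 = (+0.1110, +0.1110, 0)
  M2 = (+0.1110, -0.1110, 0)
  M3 = (-0.1110, -0.1110, 0)
Detected image corners:
  c0 = (340.730748, 353.680065) px
  c1 = (483.981444, 417.917368) px
  c2 = (517.750207, 290.893605) px
  c3 = (390.907154, 238.667158) px
Planar DLT: solve 8×8 A·h = b for H (H[2,2]=1):
  H  [+536.61311 -448.40565 +433.53509]
  H  [+208.52495 +350.46566 +320.76359]
  H  [-0.15982 -0.59695 +1.00000]
B = K⁻¹H; ‖b₁‖=1.145257, ‖b₂‖=1.145257; λ = 2/(‖b₁‖+‖b₂‖) = 0.873166, sign → tz>0 ⇒ λ=+0.873166
r₁ = λ·B[:,0] = (+0.91394,+0.38111,-0.13955); r₂ = λ·B[:,1] = (-0.39504,+0.75648,-0.52124)
r₃ = r₁×r₂ = (-0.09308,+0.53151,+0.84192); SVD([r₁ r₂ r₃]) → R = UVᵀ:
  R  [+0.91394 -0.39504 -0.09308]
  R  [+0.38111 +0.75648 +0.53151]
  R  [-0.13955 -0.52124 +0.84192]
t = (+0.16854, +0.14630, +0.87317) m
tr R = 2.512336; θ = arccos((tr R − 1)/2) = 0.713359 rad = 40.872°
axis k = ((R−Rᵀ)₃₂, (R−Rᵀ)₁₃, (R−Rᵀ)₂₁) / (2 sinθ) = (-0.804386, +0.035506, +0.593045)
rvec = θ·k = (-0.573816, +0.025328, +0.423054)

rvec=(-0.5738, 0.0253, 0.4231) tvec=(0.1685, 0.1463, 0.8732)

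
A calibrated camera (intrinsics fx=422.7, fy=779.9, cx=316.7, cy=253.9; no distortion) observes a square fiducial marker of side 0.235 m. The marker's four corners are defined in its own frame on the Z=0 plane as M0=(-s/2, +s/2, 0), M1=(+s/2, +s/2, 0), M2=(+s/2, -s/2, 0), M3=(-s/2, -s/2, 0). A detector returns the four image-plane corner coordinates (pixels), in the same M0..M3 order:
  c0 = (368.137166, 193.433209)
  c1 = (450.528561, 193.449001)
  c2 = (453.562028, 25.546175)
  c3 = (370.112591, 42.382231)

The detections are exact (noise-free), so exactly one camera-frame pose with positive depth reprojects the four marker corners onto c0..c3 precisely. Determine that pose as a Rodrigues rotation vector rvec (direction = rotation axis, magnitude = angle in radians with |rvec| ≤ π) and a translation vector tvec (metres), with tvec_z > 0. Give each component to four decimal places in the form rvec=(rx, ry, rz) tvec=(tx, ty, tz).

rvec=(0.0411, 0.5472, 0.0309) tvec=(0.2518, -0.2078, 1.1608)

Intrinsics K: fx=422.7, fy=779.9, cx=316.7, cy=253.9
Marker side s = 0.235 m; corners in marker frame (Z=0):
  M0 = (-0.1175, +0.1175, 0)
  M1 = (+0.1175, +0.1175, 0)
  M2 = (+0.1175, -0.1175, 0)
  M3 = (-0.1175, -0.1175, 0)
Detected image corners:
  c0 = (368.137166, 193.433209) px
  c1 = (450.528561, 193.449001) px
  c2 = (453.562028, 25.546175) px
  c3 = (370.112591, 42.382231) px
Planar DLT: solve 8×8 A·h = b for H (H[2,2]=1):
  H  [+169.10237 +6.20508 +408.39902]
  H  [-86.49872 +681.37665 +114.30585]
  H  [-0.44751 +0.04078 +1.00000]
B = K⁻¹H; ‖b₁‖=0.861508, ‖b₂‖=0.861508; λ = 2/(‖b₁‖+‖b₂‖) = 1.160756, sign → tz>0 ⇒ λ=+1.160756
r₁ = λ·B[:,0] = (+0.85355,+0.04037,-0.51945); r₂ = λ·B[:,1] = (-0.01843,+0.99871,+0.04734)
r₃ = r₁×r₂ = (+0.52069,-0.03083,+0.85319); SVD([r₁ r₂ r₃]) → R = UVᵀ:
  R  [+0.85355 -0.01843 +0.52069]
  R  [+0.04037 +0.99871 -0.03083]
  R  [-0.51945 +0.04734 +0.85319]
t = (+0.25181, -0.20776, +1.16076) m
tr R = 2.705449; θ = arccos((tr R − 1)/2) = 0.549617 rad = 31.491°
axis k = ((R−Rᵀ)₃₂, (R−Rᵀ)₁₃, (R−Rᵀ)₂₁) / (2 sinθ) = (+0.074823, +0.995608, +0.056278)
rvec = θ·k = (+0.041124, +0.547203, +0.030931)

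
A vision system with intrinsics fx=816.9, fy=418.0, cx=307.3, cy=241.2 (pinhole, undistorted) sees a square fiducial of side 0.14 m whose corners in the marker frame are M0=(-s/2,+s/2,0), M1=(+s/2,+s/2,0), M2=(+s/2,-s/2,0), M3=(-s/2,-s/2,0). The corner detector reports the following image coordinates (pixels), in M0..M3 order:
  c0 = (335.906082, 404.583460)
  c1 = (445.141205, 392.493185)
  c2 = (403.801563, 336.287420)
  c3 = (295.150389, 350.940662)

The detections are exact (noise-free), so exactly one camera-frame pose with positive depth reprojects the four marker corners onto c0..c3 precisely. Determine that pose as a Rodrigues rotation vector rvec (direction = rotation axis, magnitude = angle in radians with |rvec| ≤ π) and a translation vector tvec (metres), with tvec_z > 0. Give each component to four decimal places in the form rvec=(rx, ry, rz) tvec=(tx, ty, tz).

Intrinsics K: fx=816.9, fy=418.0, cx=307.3, cy=241.2
Marker side s = 0.14 m; corners in marker frame (Z=0):
  M0 = (-0.0700, +0.0700, 0)
  M1 = (+0.0700, +0.0700, 0)
  M2 = (+0.0700, -0.0700, 0)
  M3 = (-0.0700, -0.0700, 0)
Detected image corners:
  c0 = (335.906082, 404.583460) px
  c1 = (445.141205, 392.493185) px
  c2 = (403.801563, 336.287420) px
  c3 = (295.150389, 350.940662) px
Planar DLT: solve 8×8 A·h = b for H (H[2,2]=1):
  H  [+662.05483 +322.73836 +368.91800]
  H  [-211.92133 +421.78783 +371.37678]
  H  [-0.31384 +0.07996 +1.00000]
B = K⁻¹H; ‖b₁‖=1.032875, ‖b₂‖=1.032875; λ = 2/(‖b₁‖+‖b₂‖) = 0.968171, sign → tz>0 ⇒ λ=+0.968171
r₁ = λ·B[:,0] = (+0.89896,-0.31552,-0.30385); r₂ = λ·B[:,1] = (+0.35338,+0.93227,+0.07742)
r₃ = r₁×r₂ = (+0.25885,-0.17697,+0.94957); SVD([r₁ r₂ r₃]) → R = UVᵀ:
  R  [+0.89896 +0.35338 +0.25885]
  R  [-0.31552 +0.93227 -0.17697]
  R  [-0.30385 +0.07742 +0.94957]
t = (+0.07303, +0.30152, +0.96817) m
tr R = 2.780794; θ = arccos((tr R − 1)/2) = 0.472579 rad = 27.077°
axis k = ((R−Rᵀ)₃₂, (R−Rᵀ)₁₃, (R−Rᵀ)₂₁) / (2 sinθ) = (+0.279436, +0.618104, -0.734753)
rvec = θ·k = (+0.132056, +0.292103, -0.347229)

rvec=(0.1321, 0.2921, -0.3472) tvec=(0.0730, 0.3015, 0.9682)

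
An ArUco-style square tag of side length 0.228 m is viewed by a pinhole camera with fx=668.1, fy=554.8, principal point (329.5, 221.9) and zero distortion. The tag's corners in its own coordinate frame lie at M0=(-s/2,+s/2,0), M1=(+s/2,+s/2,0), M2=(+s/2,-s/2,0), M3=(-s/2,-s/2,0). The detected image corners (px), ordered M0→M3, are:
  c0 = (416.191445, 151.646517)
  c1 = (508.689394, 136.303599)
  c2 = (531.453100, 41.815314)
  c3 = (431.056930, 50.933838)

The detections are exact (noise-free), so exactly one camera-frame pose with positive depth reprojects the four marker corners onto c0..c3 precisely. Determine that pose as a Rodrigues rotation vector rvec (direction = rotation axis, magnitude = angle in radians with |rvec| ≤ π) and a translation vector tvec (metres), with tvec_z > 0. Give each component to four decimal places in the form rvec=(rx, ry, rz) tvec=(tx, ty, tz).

Intrinsics K: fx=668.1, fy=554.8, cx=329.5, cy=221.9
Marker side s = 0.228 m; corners in marker frame (Z=0):
  M0 = (-0.1140, +0.1140, 0)
  M1 = (+0.1140, +0.1140, 0)
  M2 = (+0.1140, -0.1140, 0)
  M3 = (-0.1140, -0.1140, 0)
Detected image corners:
  c0 = (416.191445, 151.646517) px
  c1 = (508.689394, 136.303599) px
  c2 = (531.453100, 41.815314) px
  c3 = (431.056930, 50.933838) px
Planar DLT: solve 8×8 A·h = b for H (H[2,2]=1):
  H  [+579.23434 +116.93670 +473.22277]
  H  [-22.62376 +467.91867 +97.30217]
  H  [+0.33286 +0.42411 +1.00000]
B = K⁻¹H; ‖b₁‖=0.796870, ‖b₂‖=0.796870; λ = 2/(‖b₁‖+‖b₂‖) = 1.254909, sign → tz>0 ⇒ λ=+1.254909
r₁ = λ·B[:,0] = (+0.88198,-0.21824,+0.41771); r₂ = λ·B[:,1] = (-0.04284,+0.84552,+0.53222)
r₃ = r₁×r₂ = (-0.46933,-0.48730,+0.73639); SVD([r₁ r₂ r₃]) → R = UVᵀ:
  R  [+0.88198 -0.04284 -0.46933]
  R  [-0.21824 +0.84552 -0.48730]
  R  [+0.41771 +0.53222 +0.73639]
t = (+0.26996, -0.28183, +1.25491) m
tr R = 2.463894; θ = arccos((tr R − 1)/2) = 0.749622 rad = 42.950°
axis k = ((R−Rᵀ)₃₂, (R−Rᵀ)₁₃, (R−Rᵀ)₂₁) / (2 sinθ) = (+0.748145, -0.650931, -0.128714)
rvec = θ·k = (+0.560826, -0.487952, -0.096487)

rvec=(0.5608, -0.4880, -0.0965) tvec=(0.2700, -0.2818, 1.2549)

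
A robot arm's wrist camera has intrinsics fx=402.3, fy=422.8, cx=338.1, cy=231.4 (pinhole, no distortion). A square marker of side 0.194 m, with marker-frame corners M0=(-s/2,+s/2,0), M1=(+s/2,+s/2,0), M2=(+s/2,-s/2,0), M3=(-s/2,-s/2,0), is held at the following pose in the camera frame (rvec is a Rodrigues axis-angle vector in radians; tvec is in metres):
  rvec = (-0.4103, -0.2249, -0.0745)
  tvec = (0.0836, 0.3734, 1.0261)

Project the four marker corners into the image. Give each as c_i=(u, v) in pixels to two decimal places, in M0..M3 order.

c0=(338.36, 434.76) c1=(413.42, 423.58) c2=(399.80, 341.22) c3=(329.57, 348.05)

Intrinsics K: fx=402.3, fy=422.8, cx=338.1, cy=231.4
Marker side s = 0.194 m; corners in marker frame (Z=0):
  M0 = (-0.0970, +0.0970, 0)
  M1 = (+0.0970, +0.0970, 0)
  M2 = (+0.0970, -0.0970, 0)
  M3 = (-0.0970, -0.0970, 0)
rvec = (-0.4103, -0.2249, -0.0745), |rvec| = θ = 0.47379 rad = 27.146°
Rodrigues: sinθ=0.45626, 1−cosθ=0.11015; R = I + sinθ·[k]× + (1−cosθ)·[k]×²:
    [+0.97246 +0.11703 -0.20158]
    [-0.02646 +0.91467 +0.40334]
    [+0.23158 -0.38690 +0.89257]
t = (0.0836, 0.3734, 1.0261) m
M0: Pc = R·M0+t = (+0.00062, +0.46469, +0.96611); u = 402.3·(+0.00062)/0.96611 + 338.1 = 338.3595, v = 422.8·(+0.46469)/0.96611 + 231.4 = 434.7632
M1: Pc = R·M1+t = (+0.18928, +0.45956, +1.01103); u = 402.3·(+0.18928)/1.01103 + 338.1 = 413.4162, v = 422.8·(+0.45956)/1.01103 + 231.4 = 423.5797
M2: Pc = R·M2+t = (+0.16658, +0.28211, +1.08609); u = 402.3·(+0.16658)/1.08609 + 338.1 = 399.8018, v = 422.8·(+0.28211)/1.08609 + 231.4 = 341.2215
M3: Pc = R·M3+t = (-0.02208, +0.28724, +1.04117); u = 402.3·(-0.02208)/1.04117 + 338.1 = 329.5685, v = 422.8·(+0.28724)/1.04117 + 231.4 = 348.0451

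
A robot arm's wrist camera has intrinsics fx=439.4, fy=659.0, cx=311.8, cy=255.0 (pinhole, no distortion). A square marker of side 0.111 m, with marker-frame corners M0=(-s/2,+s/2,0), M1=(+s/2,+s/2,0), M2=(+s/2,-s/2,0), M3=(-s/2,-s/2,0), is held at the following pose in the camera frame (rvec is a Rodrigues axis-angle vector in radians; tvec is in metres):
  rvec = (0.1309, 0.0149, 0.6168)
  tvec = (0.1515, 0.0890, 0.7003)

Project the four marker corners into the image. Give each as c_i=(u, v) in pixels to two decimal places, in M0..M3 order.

c0=(358.02, 350.00) c1=(413.99, 409.25) c2=(456.49, 327.32) c3=(399.55, 266.54)

Intrinsics K: fx=439.4, fy=659.0, cx=311.8, cy=255.0
Marker side s = 0.111 m; corners in marker frame (Z=0):
  M0 = (-0.0555, +0.0555, 0)
  M1 = (+0.0555, +0.0555, 0)
  M2 = (+0.0555, -0.0555, 0)
  M3 = (-0.0555, -0.0555, 0)
rvec = (0.1309, 0.0149, 0.6168), |rvec| = θ = 0.63071 rad = 36.137°
Rodrigues: sinθ=0.58972, 1−cosθ=0.19239; R = I + sinθ·[k]× + (1−cosθ)·[k]×²:
    [+0.81589 -0.57577 +0.05298]
    [+0.57766 +0.80771 -0.11795]
    [+0.02512 +0.12684 +0.99161]
t = (0.1515, 0.0890, 0.7003) m
M0: Pc = R·M0+t = (+0.07426, +0.10177, +0.70595); u = 439.4·(+0.07426)/0.70595 + 311.8 = 358.0232, v = 659.0·(+0.10177)/0.70595 + 255.0 = 350.0007
M1: Pc = R·M1+t = (+0.16483, +0.16589, +0.70873); u = 439.4·(+0.16483)/0.70873 + 311.8 = 413.9893, v = 659.0·(+0.16589)/0.70873 + 255.0 = 409.2473
M2: Pc = R·M2+t = (+0.22874, +0.07623, +0.69465); u = 439.4·(+0.22874)/0.69465 + 311.8 = 456.4865, v = 659.0·(+0.07623)/0.69465 + 255.0 = 327.3190
M3: Pc = R·M3+t = (+0.13817, +0.01211, +0.69187); u = 439.4·(+0.13817)/0.69187 + 311.8 = 399.5528, v = 659.0·(+0.01211)/0.69187 + 255.0 = 266.5366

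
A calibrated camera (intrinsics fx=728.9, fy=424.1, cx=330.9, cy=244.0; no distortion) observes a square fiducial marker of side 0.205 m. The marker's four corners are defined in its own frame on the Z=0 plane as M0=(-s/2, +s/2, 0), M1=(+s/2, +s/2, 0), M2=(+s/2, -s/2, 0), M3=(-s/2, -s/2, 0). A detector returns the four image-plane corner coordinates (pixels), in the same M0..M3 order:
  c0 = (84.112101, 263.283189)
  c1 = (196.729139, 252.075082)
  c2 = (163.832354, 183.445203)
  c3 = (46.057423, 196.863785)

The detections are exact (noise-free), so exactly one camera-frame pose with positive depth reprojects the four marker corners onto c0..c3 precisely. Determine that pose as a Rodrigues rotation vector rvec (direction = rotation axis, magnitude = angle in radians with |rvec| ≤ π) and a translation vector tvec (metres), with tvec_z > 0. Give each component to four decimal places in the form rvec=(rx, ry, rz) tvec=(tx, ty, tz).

rvec=(0.3267, 0.1105, -0.1879) tvec=(-0.3478, -0.0549, 1.2163)

Intrinsics K: fx=728.9, fy=424.1, cx=330.9, cy=244.0
Marker side s = 0.205 m; corners in marker frame (Z=0):
  M0 = (-0.1025, +0.1025, 0)
  M1 = (+0.1025, +0.1025, 0)
  M2 = (+0.1025, -0.1025, 0)
  M3 = (-0.1025, -0.1025, 0)
Detected image corners:
  c0 = (84.112101, 263.283189) px
  c1 = (196.729139, 252.075082) px
  c2 = (163.832354, 183.445203) px
  c3 = (46.057423, 196.863785) px
Planar DLT: solve 8×8 A·h = b for H (H[2,2]=1):
  H  [+547.68223 +204.28199 +122.47341]
  H  [-85.33635 +386.05807 +224.86523]
  H  [-0.11349 +0.25336 +1.00000]
B = K⁻¹H; ‖b₁‖=0.822195, ‖b₂‖=0.822195; λ = 2/(‖b₁‖+‖b₂‖) = 1.216257, sign → tz>0 ⇒ λ=+1.216257
r₁ = λ·B[:,0] = (+0.97653,-0.16532,-0.13803); r₂ = λ·B[:,1] = (+0.20098,+0.92987,+0.30815)
r₃ = r₁×r₂ = (+0.07740,-0.32866,+0.94127); SVD([r₁ r₂ r₃]) → R = UVᵀ:
  R  [+0.97653 +0.20098 +0.07740]
  R  [-0.16532 +0.92987 -0.32866]
  R  [-0.13803 +0.30815 +0.94127]
t = (-0.34778, -0.05488, +1.21626) m
tr R = 2.847669; θ = arccos((tr R − 1)/2) = 0.392817 rad = 22.507°
axis k = ((R−Rᵀ)₃₂, (R−Rᵀ)₁₃, (R−Rᵀ)₂₁) / (2 sinθ) = (+0.831806, +0.281393, -0.478452)
rvec = θ·k = (+0.326748, +0.110536, -0.187944)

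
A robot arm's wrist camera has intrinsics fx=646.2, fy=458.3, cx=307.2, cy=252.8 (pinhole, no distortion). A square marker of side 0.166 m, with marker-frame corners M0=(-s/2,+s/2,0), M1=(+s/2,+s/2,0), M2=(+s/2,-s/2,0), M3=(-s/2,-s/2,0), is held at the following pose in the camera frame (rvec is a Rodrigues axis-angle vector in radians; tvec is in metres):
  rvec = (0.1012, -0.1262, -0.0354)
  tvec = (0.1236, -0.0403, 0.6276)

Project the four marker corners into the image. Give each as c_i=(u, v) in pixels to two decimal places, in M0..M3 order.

Intrinsics K: fx=646.2, fy=458.3, cx=307.2, cy=252.8
Marker side s = 0.166 m; corners in marker frame (Z=0):
  M0 = (-0.0830, +0.0830, 0)
  M1 = (+0.0830, +0.0830, 0)
  M2 = (+0.0830, -0.0830, 0)
  M3 = (-0.0830, -0.0830, 0)
rvec = (0.1012, -0.1262, -0.0354), |rvec| = θ = 0.16559 rad = 9.488°
Rodrigues: sinθ=0.16484, 1−cosθ=0.01368; R = I + sinθ·[k]× + (1−cosθ)·[k]×²:
    [+0.99143 +0.02887 -0.12741]
    [-0.04161 +0.99427 -0.09851]
    [+0.12384 +0.10297 +0.98695]
t = (0.1236, -0.0403, 0.6276) m
M0: Pc = R·M0+t = (+0.04371, +0.04568, +0.62587); u = 646.2·(+0.04371)/0.62587 + 307.2 = 352.3272, v = 458.3·(+0.04568)/0.62587 + 252.8 = 286.2481
M1: Pc = R·M1+t = (+0.20828, +0.03877, +0.64642); u = 646.2·(+0.20828)/0.64642 + 307.2 = 515.4123, v = 458.3·(+0.03877)/0.64642 + 252.8 = 280.2874
M2: Pc = R·M2+t = (+0.20349, -0.12628, +0.62933); u = 646.2·(+0.20349)/0.62933 + 307.2 = 516.1468, v = 458.3·(-0.12628)/0.62933 + 252.8 = 160.8405
M3: Pc = R·M3+t = (+0.03892, -0.11937, +0.60878); u = 646.2·(+0.03892)/0.60878 + 307.2 = 348.5077, v = 458.3·(-0.11937)/0.60878 + 252.8 = 162.9352

c0=(352.33, 286.25) c1=(515.41, 280.29) c2=(516.15, 160.84) c3=(348.51, 162.94)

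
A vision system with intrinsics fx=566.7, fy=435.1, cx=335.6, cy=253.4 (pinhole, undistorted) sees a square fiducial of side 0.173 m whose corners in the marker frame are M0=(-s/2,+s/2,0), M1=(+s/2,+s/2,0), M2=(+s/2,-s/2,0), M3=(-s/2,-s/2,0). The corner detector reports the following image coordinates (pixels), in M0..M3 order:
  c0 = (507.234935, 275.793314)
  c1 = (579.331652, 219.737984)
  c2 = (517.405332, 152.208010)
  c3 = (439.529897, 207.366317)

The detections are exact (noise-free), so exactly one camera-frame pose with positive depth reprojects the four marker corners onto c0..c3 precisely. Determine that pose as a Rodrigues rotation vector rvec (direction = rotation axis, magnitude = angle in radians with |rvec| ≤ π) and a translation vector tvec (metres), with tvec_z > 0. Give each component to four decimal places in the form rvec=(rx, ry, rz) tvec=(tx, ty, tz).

Intrinsics K: fx=566.7, fy=435.1, cx=335.6, cy=253.4
Marker side s = 0.173 m; corners in marker frame (Z=0):
  M0 = (-0.0865, +0.0865, 0)
  M1 = (+0.0865, +0.0865, 0)
  M2 = (+0.0865, -0.0865, 0)
  M3 = (-0.0865, -0.0865, 0)
Detected image corners:
  c0 = (507.234935, 275.793314) px
  c1 = (579.331652, 219.737984) px
  c2 = (517.405332, 152.208010) px
  c3 = (439.529897, 207.366317) px
Planar DLT: solve 8×8 A·h = b for H (H[2,2]=1):
  H  [+565.00203 +487.86563 +512.33589]
  H  [-266.29219 +440.40962 +213.80924]
  H  [+0.25814 +0.22233 +1.00000]
B = K⁻¹H; ‖b₁‖=1.166361, ‖b₂‖=1.166361; λ = 2/(‖b₁‖+‖b₂‖) = 0.857368, sign → tz>0 ⇒ λ=+0.857368
r₁ = λ·B[:,0] = (+0.72373,-0.65363,+0.22132); r₂ = λ·B[:,1] = (+0.62522,+0.75682,+0.19062)
r₃ = r₁×r₂ = (-0.29209,+0.00042,+0.95639); SVD([r₁ r₂ r₃]) → R = UVᵀ:
  R  [+0.72373 +0.62522 -0.29209]
  R  [-0.65363 +0.75682 +0.00042]
  R  [+0.22132 +0.19062 +0.95639]
t = (+0.26739, -0.07801, +0.85737) m
tr R = 2.436939; θ = arccos((tr R − 1)/2) = 0.769197 rad = 44.072°
axis k = ((R−Rᵀ)₃₂, (R−Rᵀ)₁₃, (R−Rᵀ)₂₁) / (2 sinθ) = (+0.136723, -0.369065, -0.919292)
rvec = θ·k = (+0.105167, -0.283884, -0.707116)

rvec=(0.1052, -0.2839, -0.7071) tvec=(0.2674, -0.0780, 0.8574)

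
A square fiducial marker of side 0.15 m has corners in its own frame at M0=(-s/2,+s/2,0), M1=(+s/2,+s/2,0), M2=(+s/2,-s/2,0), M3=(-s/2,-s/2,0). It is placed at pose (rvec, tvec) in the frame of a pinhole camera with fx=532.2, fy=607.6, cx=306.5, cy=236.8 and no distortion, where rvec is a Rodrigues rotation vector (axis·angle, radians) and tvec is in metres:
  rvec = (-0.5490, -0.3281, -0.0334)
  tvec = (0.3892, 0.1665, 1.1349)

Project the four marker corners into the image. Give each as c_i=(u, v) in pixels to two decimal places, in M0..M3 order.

Intrinsics K: fx=532.2, fy=607.6, cx=306.5, cy=236.8
Marker side s = 0.15 m; corners in marker frame (Z=0):
  M0 = (-0.0750, +0.0750, 0)
  M1 = (+0.0750, +0.0750, 0)
  M2 = (+0.0750, -0.0750, 0)
  M3 = (-0.0750, -0.0750, 0)
rvec = (-0.5490, -0.3281, -0.0334), |rvec| = θ = 0.64044 rad = 36.695°
Rodrigues: sinθ=0.59755, 1−cosθ=0.19817; R = I + sinθ·[k]× + (1−cosθ)·[k]×²:
    [+0.94745 +0.11819 -0.29727]
    [+0.05586 +0.85384 +0.51753]
    [+0.31499 -0.50694 +0.80237]
t = (0.3892, 0.1665, 1.1349) m
M0: Pc = R·M0+t = (+0.32701, +0.22635, +1.07326); u = 532.2·(+0.32701)/1.07326 + 306.5 = 468.6536, v = 607.6·(+0.22635)/1.07326 + 236.8 = 364.9421
M1: Pc = R·M1+t = (+0.46912, +0.23473, +1.12050); u = 532.2·(+0.46912)/1.12050 + 306.5 = 529.3170, v = 607.6·(+0.23473)/1.12050 + 236.8 = 364.0827
M2: Pc = R·M2+t = (+0.45139, +0.10665, +1.19654); u = 532.2·(+0.45139)/1.19654 + 306.5 = 507.2717, v = 607.6·(+0.10665)/1.19654 + 236.8 = 290.9573
M3: Pc = R·M3+t = (+0.30928, +0.09827, +1.14930); u = 532.2·(+0.30928)/1.14930 + 306.5 = 449.7156, v = 607.6·(+0.09827)/1.14930 + 236.8 = 288.7536

c0=(468.65, 364.94) c1=(529.32, 364.08) c2=(507.27, 290.96) c3=(449.72, 288.75)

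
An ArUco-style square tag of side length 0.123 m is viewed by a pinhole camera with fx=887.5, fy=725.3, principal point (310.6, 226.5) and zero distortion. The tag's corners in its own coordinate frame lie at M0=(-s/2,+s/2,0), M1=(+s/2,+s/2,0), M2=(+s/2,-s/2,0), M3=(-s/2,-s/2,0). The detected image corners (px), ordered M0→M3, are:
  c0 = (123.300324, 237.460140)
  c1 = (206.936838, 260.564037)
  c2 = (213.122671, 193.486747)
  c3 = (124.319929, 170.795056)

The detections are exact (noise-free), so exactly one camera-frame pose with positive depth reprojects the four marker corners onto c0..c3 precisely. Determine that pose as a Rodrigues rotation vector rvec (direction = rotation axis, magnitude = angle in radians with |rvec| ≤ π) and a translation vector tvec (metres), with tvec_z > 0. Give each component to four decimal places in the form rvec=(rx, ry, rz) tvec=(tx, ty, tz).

rvec=(0.5422, 0.3225, 0.2243) tvec=(-0.1827, -0.0156, 1.1237)

Intrinsics K: fx=887.5, fy=725.3, cx=310.6, cy=226.5
Marker side s = 0.123 m; corners in marker frame (Z=0):
  M0 = (-0.0615, +0.0615, 0)
  M1 = (+0.0615, +0.0615, 0)
  M2 = (+0.0615, -0.0615, 0)
  M3 = (-0.0615, -0.0615, 0)
Detected image corners:
  c0 = (123.300324, 237.460140) px
  c1 = (206.936838, 260.564037) px
  c2 = (213.122671, 193.486747) px
  c3 = (124.319929, 170.795056) px
Planar DLT: solve 8×8 A·h = b for H (H[2,2]=1):
  H  [+664.65689 +50.80914 +166.29996]
  H  [+140.10630 +646.73767 +216.40926]
  H  [-0.21386 +0.47821 +1.00000]
B = K⁻¹H; ‖b₁‖=0.889881, ‖b₂‖=0.889881; λ = 2/(‖b₁‖+‖b₂‖) = 1.123746, sign → tz>0 ⇒ λ=+1.123746
r₁ = λ·B[:,0] = (+0.92569,+0.29212,-0.24033); r₂ = λ·B[:,1] = (-0.12374,+0.83421,+0.53739)
r₃ = r₁×r₂ = (+0.35747,-0.46772,+0.80837); SVD([r₁ r₂ r₃]) → R = UVᵀ:
  R  [+0.92569 -0.12374 +0.35747]
  R  [+0.29212 +0.83421 -0.46772]
  R  [-0.24033 +0.53739 +0.80837]
t = (-0.18271, -0.01563, +1.12375) m
tr R = 2.568264; θ = arccos((tr R − 1)/2) = 0.669500 rad = 38.360°
axis k = ((R−Rᵀ)₃₂, (R−Rᵀ)₁₃, (R−Rᵀ)₂₁) / (2 sinθ) = (+0.809797, +0.481632, +0.335052)
rvec = θ·k = (+0.542159, +0.322453, +0.224317)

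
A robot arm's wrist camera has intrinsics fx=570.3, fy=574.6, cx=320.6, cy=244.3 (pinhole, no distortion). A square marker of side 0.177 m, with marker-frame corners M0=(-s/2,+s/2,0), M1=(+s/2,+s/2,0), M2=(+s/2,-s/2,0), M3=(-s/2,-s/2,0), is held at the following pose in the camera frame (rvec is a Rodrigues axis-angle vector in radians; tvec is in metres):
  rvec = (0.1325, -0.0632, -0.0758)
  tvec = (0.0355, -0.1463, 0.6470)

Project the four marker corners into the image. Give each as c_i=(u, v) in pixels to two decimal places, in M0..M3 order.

c0=(280.24, 198.79) c1=(432.15, 187.29) c2=(425.05, 28.17) c3=(267.30, 37.51)

Intrinsics K: fx=570.3, fy=574.6, cx=320.6, cy=244.3
Marker side s = 0.177 m; corners in marker frame (Z=0):
  M0 = (-0.0885, +0.0885, 0)
  M1 = (+0.0885, +0.0885, 0)
  M2 = (+0.0885, -0.0885, 0)
  M3 = (-0.0885, -0.0885, 0)
rvec = (0.1325, -0.0632, -0.0758), |rvec| = θ = 0.16522 rad = 9.466°
Rodrigues: sinθ=0.16446, 1−cosθ=0.01362; R = I + sinθ·[k]× + (1−cosθ)·[k]×²:
    [+0.99514 +0.07128 -0.06792]
    [-0.07963 +0.98838 -0.12951]
    [+0.05790 +0.13429 +0.98925]
t = (0.0355, -0.1463, 0.6470) m
M0: Pc = R·M0+t = (-0.04626, -0.05178, +0.65376); u = 570.3·(-0.04626)/0.65376 + 320.6 = 280.2440, v = 574.6·(-0.05178)/0.65376 + 244.3 = 198.7887
M1: Pc = R·M1+t = (+0.12988, -0.06588, +0.66401); u = 570.3·(+0.12988)/0.66401 + 320.6 = 432.1489, v = 574.6·(-0.06588)/0.66401 + 244.3 = 187.2940
M2: Pc = R·M2+t = (+0.11726, -0.24082, +0.64024); u = 570.3·(+0.11726)/0.64024 + 320.6 = 425.0522, v = 574.6·(-0.24082)/0.64024 + 244.3 = 28.1709
M3: Pc = R·M3+t = (-0.05888, -0.22672, +0.62999); u = 570.3·(-0.05888)/0.62999 + 320.6 = 267.3005, v = 574.6·(-0.22672)/0.62999 + 244.3 = 37.5107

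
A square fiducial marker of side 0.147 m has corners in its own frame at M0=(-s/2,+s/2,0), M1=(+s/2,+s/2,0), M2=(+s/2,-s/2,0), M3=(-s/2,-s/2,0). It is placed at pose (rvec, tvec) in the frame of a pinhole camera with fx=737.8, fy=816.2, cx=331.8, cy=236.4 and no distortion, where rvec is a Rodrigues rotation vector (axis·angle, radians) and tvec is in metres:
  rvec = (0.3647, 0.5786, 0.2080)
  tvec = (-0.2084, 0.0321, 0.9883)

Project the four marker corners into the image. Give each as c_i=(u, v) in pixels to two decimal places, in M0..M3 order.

Intrinsics K: fx=737.8, fy=816.2, cx=331.8, cy=236.4
Marker side s = 0.147 m; corners in marker frame (Z=0):
  M0 = (-0.0735, +0.0735, 0)
  M1 = (+0.0735, +0.0735, 0)
  M2 = (+0.0735, -0.0735, 0)
  M3 = (-0.0735, -0.0735, 0)
rvec = (0.3647, 0.5786, 0.2080), |rvec| = θ = 0.71488 rad = 40.959°
Rodrigues: sinθ=0.65552, 1−cosθ=0.24483; R = I + sinθ·[k]× + (1−cosθ)·[k]×²:
    [+0.81889 -0.08964 +0.56690]
    [+0.29182 +0.91556 -0.27677]
    [-0.49422 +0.39208 +0.77590]
t = (-0.2084, 0.0321, 0.9883) m
M0: Pc = R·M0+t = (-0.27518, +0.07794, +1.05344); u = 737.8·(-0.27518)/1.05344 + 331.8 = 139.0741, v = 816.2·(+0.07794)/1.05344 + 236.4 = 296.7908
M1: Pc = R·M1+t = (-0.15480, +0.12084, +0.98079); u = 737.8·(-0.15480)/0.98079 + 331.8 = 215.3519, v = 816.2·(+0.12084)/0.98079 + 236.4 = 336.9629
M2: Pc = R·M2+t = (-0.14162, -0.01374, +0.92316); u = 737.8·(-0.14162)/0.92316 + 331.8 = 218.6131, v = 816.2·(-0.01374)/0.92316 + 236.4 = 224.2480
M3: Pc = R·M3+t = (-0.26200, -0.05664, +0.99581); u = 737.8·(-0.26200)/0.99581 + 331.8 = 137.6826, v = 816.2·(-0.05664)/0.99581 + 236.4 = 189.9740

c0=(139.07, 296.79) c1=(215.35, 336.96) c2=(218.61, 224.25) c3=(137.68, 189.97)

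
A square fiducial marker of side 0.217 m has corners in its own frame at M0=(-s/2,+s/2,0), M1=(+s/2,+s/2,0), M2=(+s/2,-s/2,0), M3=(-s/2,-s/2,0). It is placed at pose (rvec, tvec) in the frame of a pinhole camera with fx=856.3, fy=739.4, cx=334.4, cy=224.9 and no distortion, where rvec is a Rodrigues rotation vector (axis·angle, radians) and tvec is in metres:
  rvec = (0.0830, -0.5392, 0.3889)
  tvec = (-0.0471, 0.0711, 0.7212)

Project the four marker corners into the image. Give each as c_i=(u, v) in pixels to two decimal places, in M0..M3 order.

Intrinsics K: fx=856.3, fy=739.4, cx=334.4, cy=224.9
Marker side s = 0.217 m; corners in marker frame (Z=0):
  M0 = (-0.1085, +0.1085, 0)
  M1 = (+0.1085, +0.1085, 0)
  M2 = (+0.1085, -0.1085, 0)
  M3 = (-0.1085, -0.1085, 0)
rvec = (0.0830, -0.5392, 0.3889), |rvec| = θ = 0.66998 rad = 38.387°
Rodrigues: sinθ=0.62097, 1−cosθ=0.21616; R = I + sinθ·[k]× + (1−cosθ)·[k]×²:
    [+0.78715 -0.38200 -0.48421]
    [+0.33890 +0.92385 -0.17791]
    [+0.51530 -0.02406 +0.85667]
t = (-0.0471, 0.0711, 0.7212) m
M0: Pc = R·M0+t = (-0.17395, +0.13457, +0.66268); u = 856.3·(-0.17395)/0.66268 + 334.4 = 109.6210, v = 739.4·(+0.13457)/0.66268 + 224.9 = 375.0460
M1: Pc = R·M1+t = (-0.00314, +0.20811, +0.77450); u = 856.3·(-0.00314)/0.77450 + 334.4 = 330.9270, v = 739.4·(+0.20811)/0.77450 + 224.9 = 423.5766
M2: Pc = R·M2+t = (+0.07975, +0.00763, +0.77972); u = 856.3·(+0.07975)/0.77972 + 334.4 = 421.9866, v = 739.4·(+0.00763)/0.77972 + 224.9 = 232.1384
M3: Pc = R·M3+t = (-0.09106, -0.06591, +0.66790); u = 856.3·(-0.09106)/0.66790 + 334.4 = 217.6555, v = 739.4·(-0.06591)/0.66790 + 224.9 = 151.9363

c0=(109.62, 375.05) c1=(330.93, 423.58) c2=(421.99, 232.14) c3=(217.66, 151.94)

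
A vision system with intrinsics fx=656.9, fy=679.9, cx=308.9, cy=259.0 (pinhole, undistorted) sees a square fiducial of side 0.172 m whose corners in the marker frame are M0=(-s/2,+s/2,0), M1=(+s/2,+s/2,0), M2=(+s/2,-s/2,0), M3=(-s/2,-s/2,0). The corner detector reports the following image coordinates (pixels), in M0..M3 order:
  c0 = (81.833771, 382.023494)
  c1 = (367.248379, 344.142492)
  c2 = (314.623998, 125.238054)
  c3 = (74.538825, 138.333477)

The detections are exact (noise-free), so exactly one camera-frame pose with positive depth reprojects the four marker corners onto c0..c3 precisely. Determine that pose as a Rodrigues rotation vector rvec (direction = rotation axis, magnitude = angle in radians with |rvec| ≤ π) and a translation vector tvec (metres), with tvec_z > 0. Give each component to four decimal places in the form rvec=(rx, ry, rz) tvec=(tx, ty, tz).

rvec=(-0.5014, -0.1937, -0.1493) tvec=(-0.0629, -0.0145, 0.4352)

Intrinsics K: fx=656.9, fy=679.9, cx=308.9, cy=259.0
Marker side s = 0.172 m; corners in marker frame (Z=0):
  M0 = (-0.0860, +0.0860, 0)
  M1 = (+0.0860, +0.0860, 0)
  M2 = (+0.0860, -0.0860, 0)
  M3 = (-0.0860, -0.0860, 0)
Detected image corners:
  c0 = (81.833771, 382.023494) px
  c1 = (367.248379, 344.142492) px
  c2 = (314.623998, 125.238054) px
  c3 = (74.538825, 138.333477) px
Planar DLT: solve 8×8 A·h = b for H (H[2,2]=1):
  H  [+1621.65997 -42.36816 +213.91310]
  H  [-16.38102 +1079.15411 +236.32988]
  H  [+0.50613 -1.06073 +1.00000]
B = K⁻¹H; ‖b₁‖=2.297614, ‖b₂‖=2.297614; λ = 2/(‖b₁‖+‖b₂‖) = 0.435234, sign → tz>0 ⇒ λ=+0.435234
r₁ = λ·B[:,0] = (+0.97086,-0.09440,+0.22028); r₂ = λ·B[:,1] = (+0.18902,+0.86668,-0.46167)
r₃ = r₁×r₂ = (-0.14733,+0.48985,+0.85927); SVD([r₁ r₂ r₃]) → R = UVᵀ:
  R  [+0.97086 +0.18902 -0.14733]
  R  [-0.09440 +0.86668 +0.48985]
  R  [+0.22028 -0.46167 +0.85927]
t = (-0.06293, -0.01451, +0.43523) m
tr R = 2.696804; θ = arccos((tr R − 1)/2) = 0.557837 rad = 31.962°
axis k = ((R−Rᵀ)₃₂, (R−Rᵀ)₁₃, (R−Rᵀ)₂₁) / (2 sinθ) = (-0.898755, -0.347235, -0.267707)
rvec = θ·k = (-0.501359, -0.193700, -0.149337)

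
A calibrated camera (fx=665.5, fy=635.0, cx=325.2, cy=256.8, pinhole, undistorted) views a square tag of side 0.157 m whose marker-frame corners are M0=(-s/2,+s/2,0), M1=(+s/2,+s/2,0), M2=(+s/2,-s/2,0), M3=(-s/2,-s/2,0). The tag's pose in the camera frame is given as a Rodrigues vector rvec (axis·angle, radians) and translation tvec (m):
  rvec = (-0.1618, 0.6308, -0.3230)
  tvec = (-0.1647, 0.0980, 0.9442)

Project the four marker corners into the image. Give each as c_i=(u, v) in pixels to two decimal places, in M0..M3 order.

Intrinsics K: fx=665.5, fy=635.0, cx=325.2, cy=256.8
Marker side s = 0.157 m; corners in marker frame (Z=0):
  M0 = (-0.0785, +0.0785, 0)
  M1 = (+0.0785, +0.0785, 0)
  M2 = (+0.0785, -0.0785, 0)
  M3 = (-0.0785, -0.0785, 0)
rvec = (-0.1618, 0.6308, -0.3230), |rvec| = θ = 0.72692 rad = 41.650°
Rodrigues: sinθ=0.66457, 1−cosθ=0.25278; R = I + sinθ·[k]× + (1−cosθ)·[k]×²:
    [+0.75975 +0.24647 +0.60170]
    [-0.34412 +0.93757 +0.05046]
    [-0.55170 -0.24539 +0.79713]
t = (-0.1647, 0.0980, 0.9442) m
M0: Pc = R·M0+t = (-0.20499, +0.19861, +0.96825); u = 665.5·(-0.20499)/0.96825 + 325.2 = 184.3037, v = 635.0·(+0.19861)/0.96825 + 256.8 = 387.0552
M1: Pc = R·M1+t = (-0.08571, +0.14459, +0.88163); u = 665.5·(-0.08571)/0.88163 + 325.2 = 260.5002, v = 635.0·(+0.14459)/0.88163 + 256.8 = 360.9390
M2: Pc = R·M2+t = (-0.12441, -0.00261, +0.92015); u = 665.5·(-0.12441)/0.92015 + 325.2 = 235.2222, v = 635.0·(-0.00261)/0.92015 + 256.8 = 254.9971
M3: Pc = R·M3+t = (-0.24369, +0.05141, +1.00677); u = 665.5·(-0.24369)/1.00677 + 325.2 = 164.1163, v = 635.0·(+0.05141)/1.00677 + 256.8 = 289.2284

c0=(184.30, 387.06) c1=(260.50, 360.94) c2=(235.22, 255.00) c3=(164.12, 289.23)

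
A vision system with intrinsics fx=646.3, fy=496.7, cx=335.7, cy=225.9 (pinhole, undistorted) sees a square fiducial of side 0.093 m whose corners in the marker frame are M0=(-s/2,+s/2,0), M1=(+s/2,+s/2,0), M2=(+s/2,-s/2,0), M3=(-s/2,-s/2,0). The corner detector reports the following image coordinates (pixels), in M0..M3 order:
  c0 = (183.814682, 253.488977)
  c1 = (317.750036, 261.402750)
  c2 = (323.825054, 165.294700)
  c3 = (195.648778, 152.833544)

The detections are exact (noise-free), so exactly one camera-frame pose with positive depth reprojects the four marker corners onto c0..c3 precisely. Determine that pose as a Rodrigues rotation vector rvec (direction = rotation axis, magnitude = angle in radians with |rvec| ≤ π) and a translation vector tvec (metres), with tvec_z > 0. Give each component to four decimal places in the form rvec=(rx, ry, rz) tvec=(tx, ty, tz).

rvec=(-0.1935, -0.2588, 0.0688) tvec=(-0.0556, -0.0170, 0.4567)

Intrinsics K: fx=646.3, fy=496.7, cx=335.7, cy=225.9
Marker side s = 0.093 m; corners in marker frame (Z=0):
  M0 = (-0.0465, +0.0465, 0)
  M1 = (+0.0465, +0.0465, 0)
  M2 = (+0.0465, -0.0465, 0)
  M3 = (-0.0465, -0.0465, 0)
Detected image corners:
  c0 = (183.814682, 253.488977) px
  c1 = (317.750036, 261.402750) px
  c2 = (323.825054, 165.294700) px
  c3 = (195.648778, 152.833544) px
Planar DLT: solve 8×8 A·h = b for H (H[2,2]=1):
  H  [+1546.95214 -206.66377 +257.00211]
  H  [+222.93318 +966.56245 +207.38730]
  H  [+0.54210 -0.43547 +1.00000]
B = K⁻¹H; ‖b₁‖=2.189800, ‖b₂‖=2.189800; λ = 2/(‖b₁‖+‖b₂‖) = 0.456663, sign → tz>0 ⇒ λ=+0.456663
r₁ = λ·B[:,0] = (+0.96446,+0.09237,+0.24756); r₂ = λ·B[:,1] = (-0.04273,+0.97910,-0.19886)
r₃ = r₁×r₂ = (-0.26075,+0.18122,+0.94824); SVD([r₁ r₂ r₃]) → R = UVᵀ:
  R  [+0.96446 -0.04273 -0.26075]
  R  [+0.09237 +0.97910 +0.18122]
  R  [+0.24756 -0.19886 +0.94824]
t = (-0.05561, -0.01702, +0.45666) m
tr R = 2.891799; θ = arccos((tr R − 1)/2) = 0.330440 rad = 18.933°
axis k = ((R−Rᵀ)₃₂, (R−Rᵀ)₁₃, (R−Rᵀ)₂₁) / (2 sinθ) = (-0.585717, -0.783319, +0.208199)
rvec = θ·k = (-0.193544, -0.258840, +0.068797)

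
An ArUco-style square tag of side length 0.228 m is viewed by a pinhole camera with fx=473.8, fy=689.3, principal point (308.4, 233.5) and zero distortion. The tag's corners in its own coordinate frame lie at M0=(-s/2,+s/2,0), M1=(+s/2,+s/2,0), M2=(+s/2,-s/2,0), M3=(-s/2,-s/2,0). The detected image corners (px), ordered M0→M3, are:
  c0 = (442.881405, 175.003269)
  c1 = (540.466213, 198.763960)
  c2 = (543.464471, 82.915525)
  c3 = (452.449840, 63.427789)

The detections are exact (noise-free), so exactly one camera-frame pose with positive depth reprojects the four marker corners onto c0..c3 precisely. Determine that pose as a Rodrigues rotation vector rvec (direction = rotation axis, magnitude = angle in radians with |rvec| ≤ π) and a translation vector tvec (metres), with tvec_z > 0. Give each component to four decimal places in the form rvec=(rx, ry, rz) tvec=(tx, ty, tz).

rvec=(-0.3890, 0.0879, 0.2032) tvec=(0.4613, -0.1801, 1.1752)

Intrinsics K: fx=473.8, fy=689.3, cx=308.4, cy=233.5
Marker side s = 0.228 m; corners in marker frame (Z=0):
  M0 = (-0.1140, +0.1140, 0)
  M1 = (+0.1140, +0.1140, 0)
  M2 = (+0.1140, -0.1140, 0)
  M3 = (-0.1140, -0.1140, 0)
Detected image corners:
  c0 = (442.881405, 175.003269) px
  c1 = (540.466213, 198.763960) px
  c2 = (543.464471, 82.915525) px
  c3 = (452.449840, 63.427789) px
Planar DLT: solve 8×8 A·h = b for H (H[2,2]=1):
  H  [+360.94589 -182.41362 +494.36110]
  H  [+80.80883 +457.97675 +127.87159]
  H  [-0.10536 -0.31261 +1.00000]
B = K⁻¹H; ‖b₁‖=0.850906, ‖b₂‖=0.850906; λ = 2/(‖b₁‖+‖b₂‖) = 1.175218, sign → tz>0 ⇒ λ=+1.175218
r₁ = λ·B[:,0] = (+0.97589,+0.17972,-0.12383); r₂ = λ·B[:,1] = (-0.21333,+0.90527,-0.36738)
r₃ = r₁×r₂ = (+0.04607,+0.38494,+0.92179); SVD([r₁ r₂ r₃]) → R = UVᵀ:
  R  [+0.97589 -0.21333 +0.04607]
  R  [+0.17972 +0.90527 +0.38494]
  R  [-0.12383 -0.36738 +0.92179]
t = (+0.46126, -0.18009, +1.17522) m
tr R = 2.802959; θ = arccos((tr R − 1)/2) = 0.447620 rad = 25.647°
axis k = ((R−Rᵀ)₃₂, (R−Rᵀ)₁₃, (R−Rᵀ)₂₁) / (2 sinθ) = (-0.869087, +0.196267, +0.454057)
rvec = θ·k = (-0.389021, +0.087853, +0.203245)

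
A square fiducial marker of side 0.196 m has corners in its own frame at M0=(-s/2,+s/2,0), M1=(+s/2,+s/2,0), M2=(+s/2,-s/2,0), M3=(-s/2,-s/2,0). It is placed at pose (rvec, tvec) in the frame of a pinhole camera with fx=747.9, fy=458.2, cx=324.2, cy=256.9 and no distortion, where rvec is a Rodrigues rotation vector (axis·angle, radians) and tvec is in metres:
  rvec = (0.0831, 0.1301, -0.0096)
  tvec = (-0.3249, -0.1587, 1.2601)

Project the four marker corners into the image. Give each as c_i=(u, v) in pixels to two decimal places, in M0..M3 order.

Intrinsics K: fx=747.9, fy=458.2, cx=324.2, cy=256.9
Marker side s = 0.196 m; corners in marker frame (Z=0):
  M0 = (-0.0980, +0.0980, 0)
  M1 = (+0.0980, +0.0980, 0)
  M2 = (+0.0980, -0.0980, 0)
  M3 = (-0.0980, -0.0980, 0)
rvec = (0.0831, 0.1301, -0.0096), |rvec| = θ = 0.15467 rad = 8.862°
Rodrigues: sinθ=0.15406, 1−cosθ=0.01194; R = I + sinθ·[k]× + (1−cosθ)·[k]×²:
    [+0.99151 +0.01496 +0.12918]
    [-0.00417 +0.99651 -0.08339]
    [-0.12998 +0.08215 +0.98811]
t = (-0.3249, -0.1587, 1.2601) m
M0: Pc = R·M0+t = (-0.42060, -0.06063, +1.28089); u = 747.9·(-0.42060)/1.28089 + 324.2 = 78.6140, v = 458.2·(-0.06063)/1.28089 + 256.9 = 235.2100
M1: Pc = R·M1+t = (-0.22627, -0.06145, +1.25541); u = 747.9·(-0.22627)/1.25541 + 324.2 = 189.4039, v = 458.2·(-0.06145)/1.25541 + 256.9 = 234.4718
M2: Pc = R·M2+t = (-0.22920, -0.25677, +1.23931); u = 747.9·(-0.22920)/1.23931 + 324.2 = 185.8836, v = 458.2·(-0.25677)/1.23931 + 256.9 = 161.9681
M3: Pc = R·M3+t = (-0.42353, -0.25595, +1.26479); u = 747.9·(-0.42353)/1.26479 + 324.2 = 73.7542, v = 458.2·(-0.25595)/1.26479 + 256.9 = 164.1761

c0=(78.61, 235.21) c1=(189.40, 234.47) c2=(185.88, 161.97) c3=(73.75, 164.18)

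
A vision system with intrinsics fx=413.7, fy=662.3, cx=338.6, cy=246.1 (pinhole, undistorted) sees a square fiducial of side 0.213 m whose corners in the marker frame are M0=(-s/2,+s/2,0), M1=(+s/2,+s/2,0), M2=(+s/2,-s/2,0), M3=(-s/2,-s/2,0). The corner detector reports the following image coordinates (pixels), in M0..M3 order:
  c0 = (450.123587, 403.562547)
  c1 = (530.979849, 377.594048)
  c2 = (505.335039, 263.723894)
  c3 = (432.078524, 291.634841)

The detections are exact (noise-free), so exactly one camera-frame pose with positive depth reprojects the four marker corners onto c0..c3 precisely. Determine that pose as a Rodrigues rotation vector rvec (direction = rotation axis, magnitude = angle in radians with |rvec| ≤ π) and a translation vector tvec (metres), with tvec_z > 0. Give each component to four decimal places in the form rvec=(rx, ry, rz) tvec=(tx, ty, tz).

Intrinsics K: fx=413.7, fy=662.3, cx=338.6, cy=246.1
Marker side s = 0.213 m; corners in marker frame (Z=0):
  M0 = (-0.1065, +0.1065, 0)
  M1 = (+0.1065, +0.1065, 0)
  M2 = (+0.1065, -0.1065, 0)
  M3 = (-0.1065, -0.1065, 0)
Detected image corners:
  c0 = (450.123587, 403.562547) px
  c1 = (530.979849, 377.594048) px
  c2 = (505.335039, 263.723894) px
  c3 = (432.078524, 291.634841) px
Planar DLT: solve 8×8 A·h = b for H (H[2,2]=1):
  H  [+275.06076 -95.50702 +478.41463]
  H  [-186.53521 +392.21179 +331.90746]
  H  [-0.17914 -0.41225 +1.00000]
B = K⁻¹H; ‖b₁‖=0.858424, ‖b₂‖=0.858424; λ = 2/(‖b₁‖+‖b₂‖) = 1.164926, sign → tz>0 ⇒ λ=+1.164926
r₁ = λ·B[:,0] = (+0.94534,-0.25055,-0.20869); r₂ = λ·B[:,1] = (+0.12412,+0.86831,-0.48024)
r₃ = r₁×r₂ = (+0.30153,+0.42808,+0.85195); SVD([r₁ r₂ r₃]) → R = UVᵀ:
  R  [+0.94534 +0.12412 +0.30153]
  R  [-0.25055 +0.86831 +0.42808]
  R  [-0.20869 -0.48024 +0.85195]
t = (+0.39370, +0.15093, +1.16493) m
tr R = 2.665607; θ = arccos((tr R − 1)/2) = 0.586643 rad = 33.612°
axis k = ((R−Rᵀ)₃₂, (R−Rᵀ)₁₃, (R−Rᵀ)₂₁) / (2 sinθ) = (-0.820422, +0.460849, -0.338417)
rvec = θ·k = (-0.481295, +0.270354, -0.198530)

rvec=(-0.4813, 0.2704, -0.1985) tvec=(0.3937, 0.1509, 1.1649)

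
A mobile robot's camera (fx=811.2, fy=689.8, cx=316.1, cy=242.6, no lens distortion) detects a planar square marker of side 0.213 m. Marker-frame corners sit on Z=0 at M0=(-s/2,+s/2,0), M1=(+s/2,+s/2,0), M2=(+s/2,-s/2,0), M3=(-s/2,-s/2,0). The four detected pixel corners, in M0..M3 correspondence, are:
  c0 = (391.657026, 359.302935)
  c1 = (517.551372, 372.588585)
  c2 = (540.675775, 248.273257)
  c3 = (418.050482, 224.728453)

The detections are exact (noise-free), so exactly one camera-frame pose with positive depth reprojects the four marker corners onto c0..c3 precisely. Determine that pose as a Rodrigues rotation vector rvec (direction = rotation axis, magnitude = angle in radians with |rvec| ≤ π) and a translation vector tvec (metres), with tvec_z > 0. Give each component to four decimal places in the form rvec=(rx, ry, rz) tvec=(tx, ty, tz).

Intrinsics K: fx=811.2, fy=689.8, cx=316.1, cy=242.6
Marker side s = 0.213 m; corners in marker frame (Z=0):
  M0 = (-0.1065, +0.1065, 0)
  M1 = (+0.1065, +0.1065, 0)
  M2 = (+0.1065, -0.1065, 0)
  M3 = (-0.1065, -0.1065, 0)
Detected image corners:
  c0 = (391.657026, 359.302935) px
  c1 = (517.551372, 372.588585) px
  c2 = (540.675775, 248.273257) px
  c3 = (418.050482, 224.728453) px
Planar DLT: solve 8×8 A·h = b for H (H[2,2]=1):
  H  [+760.28943 -138.35048 +469.55421]
  H  [+200.71900 +592.28823 +301.26393]
  H  [+0.37892 -0.04801 +1.00000]
B = K⁻¹H; ‖b₁‖=0.889889, ‖b₂‖=0.889889; λ = 2/(‖b₁‖+‖b₂‖) = 1.123736, sign → tz>0 ⇒ λ=+1.123736
r₁ = λ·B[:,0] = (+0.88729,+0.17723,+0.42581); r₂ = λ·B[:,1] = (-0.17063,+0.98386,-0.05395)
r₃ = r₁×r₂ = (-0.42849,-0.02478,+0.90320); SVD([r₁ r₂ r₃]) → R = UVᵀ:
  R  [+0.88729 -0.17063 -0.42849]
  R  [+0.17723 +0.98386 -0.02478]
  R  [+0.42581 -0.05395 +0.90320]
t = (+0.21258, +0.09557, +1.12374) m
tr R = 2.774349; θ = arccos((tr R − 1)/2) = 0.479611 rad = 27.480°
axis k = ((R−Rᵀ)₃₂, (R−Rᵀ)₁₃, (R−Rᵀ)₂₁) / (2 sinθ) = (-0.031608, -0.925700, +0.376935)
rvec = θ·k = (-0.015160, -0.443976, +0.180782)

rvec=(-0.0152, -0.4440, 0.1808) tvec=(0.2126, 0.0956, 1.1237)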